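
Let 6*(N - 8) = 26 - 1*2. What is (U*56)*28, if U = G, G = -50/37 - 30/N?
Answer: -223440/37 ≈ -6038.9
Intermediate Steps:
N = 12 (N = 8 + (26 - 1*2)/6 = 8 + (26 - 2)/6 = 8 + (1/6)*24 = 8 + 4 = 12)
G = -285/74 (G = -50/37 - 30/12 = -50*1/37 - 30*1/12 = -50/37 - 5/2 = -285/74 ≈ -3.8514)
U = -285/74 ≈ -3.8514
(U*56)*28 = -285/74*56*28 = -7980/37*28 = -223440/37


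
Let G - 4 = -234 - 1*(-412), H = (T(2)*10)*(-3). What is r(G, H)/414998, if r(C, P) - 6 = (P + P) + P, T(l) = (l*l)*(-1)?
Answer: 183/207499 ≈ 0.00088193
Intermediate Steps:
T(l) = -l² (T(l) = l²*(-1) = -l²)
H = 120 (H = (-1*2²*10)*(-3) = (-1*4*10)*(-3) = -4*10*(-3) = -40*(-3) = 120)
G = 182 (G = 4 + (-234 - 1*(-412)) = 4 + (-234 + 412) = 4 + 178 = 182)
r(C, P) = 6 + 3*P (r(C, P) = 6 + ((P + P) + P) = 6 + (2*P + P) = 6 + 3*P)
r(G, H)/414998 = (6 + 3*120)/414998 = (6 + 360)*(1/414998) = 366*(1/414998) = 183/207499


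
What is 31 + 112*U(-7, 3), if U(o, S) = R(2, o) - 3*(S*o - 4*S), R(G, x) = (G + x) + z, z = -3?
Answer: 10223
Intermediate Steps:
R(G, x) = -3 + G + x (R(G, x) = (G + x) - 3 = -3 + G + x)
U(o, S) = -1 + o + 12*S - 3*S*o (U(o, S) = (-3 + 2 + o) - 3*(S*o - 4*S) = (-1 + o) - 3*(-4*S + S*o) = (-1 + o) + (12*S - 3*S*o) = -1 + o + 12*S - 3*S*o)
31 + 112*U(-7, 3) = 31 + 112*(-1 - 7 + 12*3 - 3*3*(-7)) = 31 + 112*(-1 - 7 + 36 + 63) = 31 + 112*91 = 31 + 10192 = 10223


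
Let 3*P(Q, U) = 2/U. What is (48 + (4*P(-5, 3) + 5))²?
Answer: 235225/81 ≈ 2904.0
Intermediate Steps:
P(Q, U) = 2/(3*U) (P(Q, U) = (2/U)/3 = 2/(3*U))
(48 + (4*P(-5, 3) + 5))² = (48 + (4*((⅔)/3) + 5))² = (48 + (4*((⅔)*(⅓)) + 5))² = (48 + (4*(2/9) + 5))² = (48 + (8/9 + 5))² = (48 + 53/9)² = (485/9)² = 235225/81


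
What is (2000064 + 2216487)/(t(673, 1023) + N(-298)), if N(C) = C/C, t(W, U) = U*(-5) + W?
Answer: -4216551/4441 ≈ -949.46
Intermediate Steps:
t(W, U) = W - 5*U (t(W, U) = -5*U + W = W - 5*U)
N(C) = 1
(2000064 + 2216487)/(t(673, 1023) + N(-298)) = (2000064 + 2216487)/((673 - 5*1023) + 1) = 4216551/((673 - 5115) + 1) = 4216551/(-4442 + 1) = 4216551/(-4441) = 4216551*(-1/4441) = -4216551/4441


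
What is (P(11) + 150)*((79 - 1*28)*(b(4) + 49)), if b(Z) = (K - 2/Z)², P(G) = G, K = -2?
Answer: 1814631/4 ≈ 4.5366e+5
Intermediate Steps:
b(Z) = (-2 - 2/Z)²
(P(11) + 150)*((79 - 1*28)*(b(4) + 49)) = (11 + 150)*((79 - 1*28)*(4*(1 + 4)²/4² + 49)) = 161*((79 - 28)*(4*(1/16)*5² + 49)) = 161*(51*(4*(1/16)*25 + 49)) = 161*(51*(25/4 + 49)) = 161*(51*(221/4)) = 161*(11271/4) = 1814631/4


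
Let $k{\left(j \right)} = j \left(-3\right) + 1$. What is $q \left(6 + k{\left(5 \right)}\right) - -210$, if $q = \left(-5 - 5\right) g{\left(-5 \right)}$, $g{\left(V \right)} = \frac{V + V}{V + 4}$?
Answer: $1010$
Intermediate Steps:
$g{\left(V \right)} = \frac{2 V}{4 + V}$
$k{\left(j \right)} = 1 - 3 j$ ($k{\left(j \right)} = - 3 j + 1 = 1 - 3 j$)
$q = -100$ ($q = \left(-5 - 5\right) 2 \left(-5\right) \frac{1}{4 - 5} = - 10 \cdot 2 \left(-5\right) \frac{1}{-1} = - 10 \cdot 2 \left(-5\right) \left(-1\right) = \left(-10\right) 10 = -100$)
$q \left(6 + k{\left(5 \right)}\right) - -210 = - 100 \left(6 + \left(1 - 15\right)\right) - -210 = - 100 \left(6 + \left(1 - 15\right)\right) + 210 = - 100 \left(6 - 14\right) + 210 = \left(-100\right) \left(-8\right) + 210 = 800 + 210 = 1010$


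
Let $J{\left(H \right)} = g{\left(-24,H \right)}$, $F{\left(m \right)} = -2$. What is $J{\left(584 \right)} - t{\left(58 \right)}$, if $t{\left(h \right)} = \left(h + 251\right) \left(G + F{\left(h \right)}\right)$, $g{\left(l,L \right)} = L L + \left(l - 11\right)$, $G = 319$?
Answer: $243068$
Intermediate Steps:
$g{\left(l,L \right)} = -11 + l + L^{2}$ ($g{\left(l,L \right)} = L^{2} + \left(l - 11\right) = L^{2} + \left(-11 + l\right) = -11 + l + L^{2}$)
$J{\left(H \right)} = -35 + H^{2}$ ($J{\left(H \right)} = -11 - 24 + H^{2} = -35 + H^{2}$)
$t{\left(h \right)} = 79567 + 317 h$ ($t{\left(h \right)} = \left(h + 251\right) \left(319 - 2\right) = \left(251 + h\right) 317 = 79567 + 317 h$)
$J{\left(584 \right)} - t{\left(58 \right)} = \left(-35 + 584^{2}\right) - \left(79567 + 317 \cdot 58\right) = \left(-35 + 341056\right) - \left(79567 + 18386\right) = 341021 - 97953 = 243068$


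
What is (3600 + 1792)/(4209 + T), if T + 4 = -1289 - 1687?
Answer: 5392/1229 ≈ 4.3873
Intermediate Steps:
T = -2980 (T = -4 + (-1289 - 1687) = -4 - 2976 = -2980)
(3600 + 1792)/(4209 + T) = (3600 + 1792)/(4209 - 2980) = 5392/1229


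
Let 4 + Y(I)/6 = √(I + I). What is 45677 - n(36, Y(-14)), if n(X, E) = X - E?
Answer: 45617 + 12*I*√7 ≈ 45617.0 + 31.749*I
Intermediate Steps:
Y(I) = -24 + 6*√2*√I (Y(I) = -24 + 6*√(I + I) = -24 + 6*√(2*I) = -24 + 6*(√2*√I) = -24 + 6*√2*√I)
45677 - n(36, Y(-14)) = 45677 - (36 - (-24 + 6*√2*√(-14))) = 45677 - (36 - (-24 + 6*√2*(I*√14))) = 45677 - (36 - (-24 + 12*I*√7)) = 45677 - (36 + (24 - 12*I*√7)) = 45677 - (60 - 12*I*√7) = 45677 + (-60 + 12*I*√7) = 45617 + 12*I*√7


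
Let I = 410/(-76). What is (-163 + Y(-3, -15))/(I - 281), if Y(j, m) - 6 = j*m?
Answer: 4256/10883 ≈ 0.39107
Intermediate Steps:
Y(j, m) = 6 + j*m
I = -205/38 (I = 410*(-1/76) = -205/38 ≈ -5.3947)
(-163 + Y(-3, -15))/(I - 281) = (-163 + (6 - 3*(-15)))/(-205/38 - 281) = (-163 + (6 + 45))/(-10883/38) = (-163 + 51)*(-38/10883) = -112*(-38/10883) = 4256/10883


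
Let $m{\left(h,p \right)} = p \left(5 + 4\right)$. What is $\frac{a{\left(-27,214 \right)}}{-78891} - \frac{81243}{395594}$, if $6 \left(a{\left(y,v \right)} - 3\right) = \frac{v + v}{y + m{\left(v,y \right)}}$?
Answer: $- \frac{2596221630917}{12639566532870} \approx -0.2054$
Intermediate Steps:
$m{\left(h,p \right)} = 9 p$ ($m{\left(h,p \right)} = p 9 = 9 p$)
$a{\left(y,v \right)} = 3 + \frac{v}{30 y}$ ($a{\left(y,v \right)} = 3 + \frac{\left(v + v\right) \frac{1}{y + 9 y}}{6} = 3 + \frac{2 v \frac{1}{10 y}}{6} = 3 + \frac{\frac{1}{5} v \frac{1}{y}}{6} = 3 + \frac{v}{30 y}$)
$\frac{a{\left(-27,214 \right)}}{-78891} - \frac{81243}{395594} = \frac{3 + \frac{1}{30} \cdot 214 \frac{1}{-27}}{-78891} - \frac{81243}{395594} = \left(3 + \frac{1}{30} \cdot 214 \left(- \frac{1}{27}\right)\right) \left(- \frac{1}{78891}\right) - \frac{81243}{395594} = \left(3 - \frac{107}{405}\right) \left(- \frac{1}{78891}\right) - \frac{81243}{395594} = \frac{1108}{405} \left(- \frac{1}{78891}\right) - \frac{81243}{395594} = - \frac{1108}{31950855} - \frac{81243}{395594} = - \frac{2596221630917}{12639566532870}$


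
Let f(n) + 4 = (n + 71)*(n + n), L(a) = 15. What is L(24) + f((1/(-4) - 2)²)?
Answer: 99985/128 ≈ 781.13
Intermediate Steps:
f(n) = -4 + 2*n*(71 + n) (f(n) = -4 + (n + 71)*(n + n) = -4 + (71 + n)*(2*n) = -4 + 2*n*(71 + n))
L(24) + f((1/(-4) - 2)²) = 15 + (-4 + 2*((1/(-4) - 2)²)² + 142*(1/(-4) - 2)²) = 15 + (-4 + 2*((-¼ - 2)²)² + 142*(-¼ - 2)²) = 15 + (-4 + 2*((-9/4)²)² + 142*(-9/4)²) = 15 + (-4 + 2*(81/16)² + 142*(81/16)) = 15 + (-4 + 2*(6561/256) + 5751/8) = 15 + (-4 + 6561/128 + 5751/8) = 15 + 98065/128 = 99985/128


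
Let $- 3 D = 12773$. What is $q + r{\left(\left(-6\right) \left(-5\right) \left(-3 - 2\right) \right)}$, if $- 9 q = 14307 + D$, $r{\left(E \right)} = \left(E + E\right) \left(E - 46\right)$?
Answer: $\frac{1557452}{27} \approx 57683.0$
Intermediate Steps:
$D = - \frac{12773}{3}$ ($D = \left(- \frac{1}{3}\right) 12773 = - \frac{12773}{3} \approx -4257.7$)
$r{\left(E \right)} = 2 E \left(-46 + E\right)$
$q = - \frac{30148}{27}$ ($q = - \frac{14307 - \frac{12773}{3}}{9} = \left(- \frac{1}{9}\right) \frac{30148}{3} = - \frac{30148}{27} \approx -1116.6$)
$q + r{\left(\left(-6\right) \left(-5\right) \left(-3 - 2\right) \right)} = - \frac{30148}{27} + 2 \left(-6\right) \left(-5\right) \left(-3 - 2\right) \left(-46 + \left(-6\right) \left(-5\right) \left(-3 - 2\right)\right) = - \frac{30148}{27} + 2 \cdot 30 \left(-3 - 2\right) \left(-46 + 30 \left(-3 - 2\right)\right) = - \frac{30148}{27} + 2 \cdot 30 \left(-5\right) \left(-46 + 30 \left(-5\right)\right) = - \frac{30148}{27} + 2 \left(-150\right) \left(-46 - 150\right) = - \frac{30148}{27} + 2 \left(-150\right) \left(-196\right) = - \frac{30148}{27} + 58800 = \frac{1557452}{27}$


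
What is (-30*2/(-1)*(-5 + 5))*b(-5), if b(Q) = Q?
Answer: 0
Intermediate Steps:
(-30*2/(-1)*(-5 + 5))*b(-5) = -30*2/(-1)*(-5 + 5)*(-5) = -30*2*(-1)*0*(-5) = -(-60)*0*(-5) = -30*0*(-5) = 0*(-5) = 0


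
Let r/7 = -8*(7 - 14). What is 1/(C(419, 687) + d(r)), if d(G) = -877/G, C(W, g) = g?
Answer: 392/268427 ≈ 0.0014604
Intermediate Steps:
r = 392 (r = 7*(-8*(7 - 14)) = 7*(-8*(-7)) = 7*56 = 392)
1/(C(419, 687) + d(r)) = 1/(687 - 877/392) = 1/(268427/392) = 392/268427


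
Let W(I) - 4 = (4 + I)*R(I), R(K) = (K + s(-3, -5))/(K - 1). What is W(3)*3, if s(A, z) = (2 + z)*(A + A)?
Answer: 465/2 ≈ 232.50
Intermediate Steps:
s(A, z) = 2*A*(2 + z) (s(A, z) = (2 + z)*(2*A) = 2*A*(2 + z))
R(K) = (18 + K)/(-1 + K) (R(K) = (K + 2*(-3)*(2 - 5))/(K - 1) = (K + 2*(-3)*(-3))/(-1 + K) = (K + 18)/(-1 + K) = (18 + K)/(-1 + K))
W(I) = 4 + (4 + I)*(18 + I)/(-1 + I) (W(I) = 4 + (4 + I)*((18 + I)/(-1 + I)) = 4 + (4 + I)*(18 + I)/(-1 + I))
W(3)*3 = ((68 + 3² + 26*3)/(-1 + 3))*3 = ((68 + 9 + 78)/2)*3 = ((½)*155)*3 = (155/2)*3 = 465/2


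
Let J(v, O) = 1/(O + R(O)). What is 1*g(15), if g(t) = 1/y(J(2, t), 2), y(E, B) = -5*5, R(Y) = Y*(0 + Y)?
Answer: -1/25 ≈ -0.040000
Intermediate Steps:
R(Y) = Y² (R(Y) = Y*Y = Y²)
J(v, O) = 1/(O + O²)
y(E, B) = -25
g(t) = -1/25 (g(t) = 1/(-25) = -1/25)
1*g(15) = 1*(-1/25) = -1/25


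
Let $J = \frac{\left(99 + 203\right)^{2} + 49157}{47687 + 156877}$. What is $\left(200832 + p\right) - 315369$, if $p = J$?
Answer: $- \frac{7810002169}{68188} \approx -1.1454 \cdot 10^{5}$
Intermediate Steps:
$J = \frac{46787}{68188}$ ($J = \frac{302^{2} + 49157}{204564} = \left(91204 + 49157\right) \frac{1}{204564} = 140361 \cdot \frac{1}{204564} = \frac{46787}{68188} \approx 0.68615$)
$p = \frac{46787}{68188} \approx 0.68615$
$\left(200832 + p\right) - 315369 = \left(200832 + \frac{46787}{68188}\right) - 315369 = \frac{13694379203}{68188} - 315369 = - \frac{7810002169}{68188}$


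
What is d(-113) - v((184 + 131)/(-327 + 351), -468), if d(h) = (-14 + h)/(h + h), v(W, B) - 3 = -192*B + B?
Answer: -20202239/226 ≈ -89391.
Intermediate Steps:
v(W, B) = 3 - 191*B (v(W, B) = 3 + (-192*B + B) = 3 - 191*B)
d(h) = (-14 + h)/(2*h) (d(h) = (-14 + h)/((2*h)) = (-14 + h)*(1/(2*h)) = (-14 + h)/(2*h))
d(-113) - v((184 + 131)/(-327 + 351), -468) = (1/2)*(-14 - 113)/(-113) - (3 - 191*(-468)) = (1/2)*(-1/113)*(-127) - (3 + 89388) = 127/226 - 1*89391 = 127/226 - 89391 = -20202239/226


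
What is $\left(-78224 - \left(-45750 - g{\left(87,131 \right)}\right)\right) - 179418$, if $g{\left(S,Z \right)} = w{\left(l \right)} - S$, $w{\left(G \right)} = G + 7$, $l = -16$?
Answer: $-211988$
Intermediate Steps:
$w{\left(G \right)} = 7 + G$
$g{\left(S,Z \right)} = -9 - S$ ($g{\left(S,Z \right)} = \left(7 - 16\right) - S = -9 - S$)
$\left(-78224 - \left(-45750 - g{\left(87,131 \right)}\right)\right) - 179418 = \left(-78224 + \left(\left(77376 - 96\right) - 31626\right)\right) - 179418 = \left(-78224 + \left(77280 - 31626\right)\right) - 179418 = \left(-78224 + 45654\right) - 179418 = -32570 - 179418 = -211988$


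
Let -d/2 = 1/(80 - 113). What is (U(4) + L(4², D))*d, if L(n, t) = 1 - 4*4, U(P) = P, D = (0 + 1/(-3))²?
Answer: -⅔ ≈ -0.66667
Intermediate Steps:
D = ⅑ (D = (0 - ⅓)² = (-⅓)² = ⅑ ≈ 0.11111)
d = 2/33 (d = -2/(80 - 113) = -2/(-33) = -2*(-1/33) = 2/33 ≈ 0.060606)
L(n, t) = -15 (L(n, t) = 1 - 16 = -15)
(U(4) + L(4², D))*d = (4 - 15)*(2/33) = -11*2/33 = -⅔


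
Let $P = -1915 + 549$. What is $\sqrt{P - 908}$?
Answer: $i \sqrt{2274} \approx 47.686 i$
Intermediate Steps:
$P = -1366$
$\sqrt{P - 908} = \sqrt{-1366 - 908} = \sqrt{-2274} = i \sqrt{2274}$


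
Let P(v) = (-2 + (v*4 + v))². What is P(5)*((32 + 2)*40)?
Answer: 719440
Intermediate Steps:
P(v) = (-2 + 5*v)² (P(v) = (-2 + (4*v + v))² = (-2 + 5*v)²)
P(5)*((32 + 2)*40) = (-2 + 5*5)²*((32 + 2)*40) = (-2 + 25)²*(34*40) = 23²*1360 = 529*1360 = 719440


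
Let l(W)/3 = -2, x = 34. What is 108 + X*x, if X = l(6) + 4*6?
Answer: 720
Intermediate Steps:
l(W) = -6 (l(W) = 3*(-2) = -6)
X = 18 (X = -6 + 4*6 = -6 + 24 = 18)
108 + X*x = 108 + 18*34 = 108 + 612 = 720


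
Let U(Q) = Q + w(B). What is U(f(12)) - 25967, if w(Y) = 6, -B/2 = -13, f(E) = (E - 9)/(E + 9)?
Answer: -181726/7 ≈ -25961.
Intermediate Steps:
f(E) = (-9 + E)/(9 + E)
B = 26 (B = -2*(-13) = 26)
U(Q) = 6 + Q (U(Q) = Q + 6 = 6 + Q)
U(f(12)) - 25967 = (6 + (-9 + 12)/(9 + 12)) - 25967 = (6 + 3/21) - 25967 = (6 + (1/21)*3) - 25967 = (6 + ⅐) - 25967 = 43/7 - 25967 = -181726/7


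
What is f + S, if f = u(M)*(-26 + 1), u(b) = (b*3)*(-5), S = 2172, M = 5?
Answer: 4047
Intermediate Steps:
u(b) = -15*b (u(b) = (3*b)*(-5) = -15*b)
f = 1875 (f = (-15*5)*(-26 + 1) = -75*(-25) = 1875)
f + S = 1875 + 2172 = 4047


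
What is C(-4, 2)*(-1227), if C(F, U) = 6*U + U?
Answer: -17178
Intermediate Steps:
C(F, U) = 7*U
C(-4, 2)*(-1227) = (7*2)*(-1227) = 14*(-1227) = -17178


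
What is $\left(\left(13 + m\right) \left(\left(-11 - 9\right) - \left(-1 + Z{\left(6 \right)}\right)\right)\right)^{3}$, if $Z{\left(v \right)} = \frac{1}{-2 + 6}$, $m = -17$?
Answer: $456533$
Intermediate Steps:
$Z{\left(v \right)} = \frac{1}{4}$
$\left(\left(13 + m\right) \left(\left(-11 - 9\right) - \left(-1 + Z{\left(6 \right)}\right)\right)\right)^{3} = \left(\left(13 - 17\right) \left(\left(-11 - 9\right) + \left(1 - \frac{1}{4}\right)\right)\right)^{3} = \left(- 4 \left(\left(-11 - 9\right) + \left(1 - \frac{1}{4}\right)\right)\right)^{3} = \left(- 4 \left(-20 + \frac{3}{4}\right)\right)^{3} = \left(\left(-4\right) \left(- \frac{77}{4}\right)\right)^{3} = 77^{3} = 456533$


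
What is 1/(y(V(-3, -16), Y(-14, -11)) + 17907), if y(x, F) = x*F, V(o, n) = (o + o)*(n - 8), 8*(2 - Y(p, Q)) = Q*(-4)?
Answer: 1/17403 ≈ 5.7461e-5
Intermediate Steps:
Y(p, Q) = 2 + Q/2 (Y(p, Q) = 2 - Q*(-4)/8 = 2 - (-1)*Q/2 = 2 + Q/2)
V(o, n) = 2*o*(-8 + n) (V(o, n) = (2*o)*(-8 + n) = 2*o*(-8 + n))
y(x, F) = F*x
1/(y(V(-3, -16), Y(-14, -11)) + 17907) = 1/((2 + (1/2)*(-11))*(2*(-3)*(-8 - 16)) + 17907) = 1/((2 - 11/2)*(2*(-3)*(-24)) + 17907) = 1/(-7/2*144 + 17907) = 1/(-504 + 17907) = 1/17403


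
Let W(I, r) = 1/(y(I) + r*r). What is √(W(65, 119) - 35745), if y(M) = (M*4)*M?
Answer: 2*I*√8621566391521/31061 ≈ 189.06*I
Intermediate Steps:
y(M) = 4*M² (y(M) = (4*M)*M = 4*M²)
W(I, r) = 1/(r² + 4*I²) (W(I, r) = 1/(4*I² + r*r) = 1/(4*I² + r²) = 1/(r² + 4*I²))
√(W(65, 119) - 35745) = √(1/(119² + 4*65²) - 35745) = √(1/(14161 + 4*4225) - 35745) = √(1/(14161 + 16900) - 35745) = √(1/31061 - 35745) = √(-1110275444/31061) = 2*I*√8621566391521/31061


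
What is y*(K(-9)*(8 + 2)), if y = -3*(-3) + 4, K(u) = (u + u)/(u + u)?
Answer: 130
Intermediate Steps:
K(u) = 1 (K(u) = (2*u)/((2*u)) = (2*u)*(1/(2*u)) = 1)
y = 13 (y = 9 + 4 = 13)
y*(K(-9)*(8 + 2)) = 13*(1*(8 + 2)) = 13*(1*10) = 13*10 = 130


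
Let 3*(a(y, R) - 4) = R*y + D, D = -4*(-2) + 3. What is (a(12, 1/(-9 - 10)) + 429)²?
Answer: 618914884/3249 ≈ 1.9049e+5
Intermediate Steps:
D = 11 (D = 8 + 3 = 11)
a(y, R) = 23/3 + R*y/3 (a(y, R) = 4 + (R*y + 11)/3 = 4 + (11 + R*y)/3 = 4 + (11/3 + R*y/3) = 23/3 + R*y/3)
(a(12, 1/(-9 - 10)) + 429)² = ((23/3 + (⅓)*12/(-9 - 10)) + 429)² = ((23/3 + (⅓)*12/(-19)) + 429)² = ((23/3 + (⅓)*(-1/19)*12) + 429)² = ((23/3 - 4/19) + 429)² = (425/57 + 429)² = (24878/57)² = 618914884/3249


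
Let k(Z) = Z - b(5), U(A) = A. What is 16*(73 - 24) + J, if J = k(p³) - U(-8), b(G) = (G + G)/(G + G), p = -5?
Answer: 666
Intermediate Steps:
b(G) = 1 (b(G) = (2*G)/((2*G)) = (2*G)*(1/(2*G)) = 1)
k(Z) = -1 + Z (k(Z) = Z - 1*1 = Z - 1 = -1 + Z)
J = -118 (J = (-1 + (-5)³) - 1*(-8) = (-1 - 125) + 8 = -126 + 8 = -118)
16*(73 - 24) + J = 16*(73 - 24) - 118 = 16*49 - 118 = 784 - 118 = 666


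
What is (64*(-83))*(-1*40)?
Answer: 212480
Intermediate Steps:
(64*(-83))*(-1*40) = -5312*(-40) = 212480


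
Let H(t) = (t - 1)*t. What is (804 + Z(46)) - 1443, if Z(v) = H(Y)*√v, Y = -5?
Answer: -639 + 30*√46 ≈ -435.53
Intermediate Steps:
H(t) = t*(-1 + t) (H(t) = (-1 + t)*t = t*(-1 + t))
Z(v) = 30*√v (Z(v) = (-5*(-1 - 5))*√v = (-5*(-6))*√v = 30*√v)
(804 + Z(46)) - 1443 = (804 + 30*√46) - 1443 = -639 + 30*√46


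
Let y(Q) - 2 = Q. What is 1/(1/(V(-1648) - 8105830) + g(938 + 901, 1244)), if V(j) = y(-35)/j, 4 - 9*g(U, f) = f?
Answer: -120225670263/16564425695512 ≈ -0.0072581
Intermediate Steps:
g(U, f) = 4/9 - f/9
y(Q) = 2 + Q
V(j) = -33/j (V(j) = (2 - 35)/j = -33/j)
1/(1/(V(-1648) - 8105830) + g(938 + 901, 1244)) = 1/(1/(-33/(-1648) - 8105830) + (4/9 - 1/9*1244)) = 1/(1/(-33*(-1/1648) - 8105830) + (4/9 - 1244/9)) = 1/(1/(33/1648 - 8105830) - 1240/9) = 1/(1/(-13358407807/1648) - 1240/9) = 1/(-1648/13358407807 - 1240/9) = 1/(-16564425695512/120225670263) = -120225670263/16564425695512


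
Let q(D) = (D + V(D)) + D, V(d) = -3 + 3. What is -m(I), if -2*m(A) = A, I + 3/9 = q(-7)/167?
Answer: -209/1002 ≈ -0.20858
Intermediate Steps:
V(d) = 0
q(D) = 2*D (q(D) = (D + 0) + D = D + D = 2*D)
I = -209/501 (I = -⅓ + (2*(-7))/167 = -⅓ - 14*1/167 = -⅓ - 14/167 = -209/501 ≈ -0.41717)
m(A) = -A/2
-m(I) = -(-1)*(-209)/(2*501) = -1*209/1002 = -209/1002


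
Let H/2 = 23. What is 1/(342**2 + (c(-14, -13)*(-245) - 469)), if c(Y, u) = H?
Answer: 1/105225 ≈ 9.5034e-6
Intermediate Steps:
H = 46 (H = 2*23 = 46)
c(Y, u) = 46
1/(342**2 + (c(-14, -13)*(-245) - 469)) = 1/(342**2 + (46*(-245) - 469)) = 1/(116964 + (-11270 - 469)) = 1/(116964 - 11739) = 1/105225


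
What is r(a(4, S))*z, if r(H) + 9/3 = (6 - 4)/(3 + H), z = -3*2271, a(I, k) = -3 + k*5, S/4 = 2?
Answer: 401967/20 ≈ 20098.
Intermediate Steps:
S = 8 (S = 4*2 = 8)
a(I, k) = -3 + 5*k
z = -6813
r(H) = -3 + 2/(3 + H) (r(H) = -3 + (6 - 4)/(3 + H) = -3 + 2/(3 + H))
r(a(4, S))*z = ((-7 - 3*(-3 + 5*8))/(3 + (-3 + 5*8)))*(-6813) = ((-7 - 3*(-3 + 40))/(3 + (-3 + 40)))*(-6813) = ((-7 - 3*37)/(3 + 37))*(-6813) = ((-7 - 111)/40)*(-6813) = ((1/40)*(-118))*(-6813) = -59/20*(-6813) = 401967/20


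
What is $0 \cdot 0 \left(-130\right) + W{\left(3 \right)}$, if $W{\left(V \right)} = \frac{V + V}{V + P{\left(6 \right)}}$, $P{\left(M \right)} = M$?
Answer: $\frac{2}{3} \approx 0.66667$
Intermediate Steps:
$W{\left(V \right)} = \frac{2 V}{6 + V}$ ($W{\left(V \right)} = \frac{V + V}{V + 6} = \frac{2 V}{6 + V}$)
$0 \cdot 0 \left(-130\right) + W{\left(3 \right)} = 0 \cdot 0 \left(-130\right) + 2 \cdot 3 \frac{1}{6 + 3} = 0 \left(-130\right) + 2 \cdot 3 \cdot \frac{1}{9} = 0 + 2 \cdot 3 \cdot \frac{1}{9} = 0 + \frac{2}{3} = \frac{2}{3}$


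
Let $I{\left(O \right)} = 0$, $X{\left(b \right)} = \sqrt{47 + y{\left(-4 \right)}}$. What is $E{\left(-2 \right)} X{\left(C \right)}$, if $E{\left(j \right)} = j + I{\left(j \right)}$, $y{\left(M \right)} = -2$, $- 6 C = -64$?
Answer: $- 6 \sqrt{5} \approx -13.416$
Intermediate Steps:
$C = \frac{32}{3}$ ($C = \left(- \frac{1}{6}\right) \left(-64\right) = \frac{32}{3} \approx 10.667$)
$X{\left(b \right)} = 3 \sqrt{5}$ ($X{\left(b \right)} = \sqrt{47 - 2} = \sqrt{45} = 3 \sqrt{5}$)
$E{\left(j \right)} = j$ ($E{\left(j \right)} = j + 0 = j$)
$E{\left(-2 \right)} X{\left(C \right)} = - 2 \cdot 3 \sqrt{5} = - 6 \sqrt{5}$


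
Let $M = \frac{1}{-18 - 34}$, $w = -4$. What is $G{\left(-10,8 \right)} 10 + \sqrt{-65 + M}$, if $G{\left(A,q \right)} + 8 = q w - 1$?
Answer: $-410 + \frac{7 i \sqrt{897}}{26} \approx -410.0 + 8.0634 i$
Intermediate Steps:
$G{\left(A,q \right)} = -9 - 4 q$ ($G{\left(A,q \right)} = -8 + \left(q \left(-4\right) - 1\right) = -8 - \left(1 + 4 q\right) = -9 - 4 q$)
$M = - \frac{1}{52}$ ($M = \frac{1}{-52} = - \frac{1}{52} \approx -0.019231$)
$G{\left(-10,8 \right)} 10 + \sqrt{-65 + M} = \left(-9 - 32\right) 10 + \sqrt{-65 - \frac{1}{52}} = \left(-9 - 32\right) 10 + \sqrt{- \frac{3381}{52}} = \left(-41\right) 10 + \frac{7 i \sqrt{897}}{26} = -410 + \frac{7 i \sqrt{897}}{26}$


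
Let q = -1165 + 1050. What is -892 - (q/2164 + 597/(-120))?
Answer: -19194071/21640 ≈ -886.97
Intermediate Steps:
q = -115
-892 - (q/2164 + 597/(-120)) = -892 - (-115/2164 + 597/(-120)) = -892 - (-115*1/2164 + 597*(-1/120)) = -892 - (-115/2164 - 199/40) = -892 - 1*(-108809/21640) = -892 + 108809/21640 = -19194071/21640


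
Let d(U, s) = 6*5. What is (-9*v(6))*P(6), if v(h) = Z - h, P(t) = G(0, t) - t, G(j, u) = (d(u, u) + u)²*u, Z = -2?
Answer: 559440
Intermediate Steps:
d(U, s) = 30
G(j, u) = u*(30 + u)² (G(j, u) = (30 + u)²*u = u*(30 + u)²)
P(t) = -t + t*(30 + t)² (P(t) = t*(30 + t)² - t = -t + t*(30 + t)²)
v(h) = -2 - h
(-9*v(6))*P(6) = (-9*(-2 - 1*6))*(6*(-1 + (30 + 6)²)) = (-9*(-2 - 6))*(6*(-1 + 36²)) = (-9*(-8))*(6*(-1 + 1296)) = 72*(6*1295) = 72*7770 = 559440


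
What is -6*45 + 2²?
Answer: -266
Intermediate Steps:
-6*45 + 2² = -270 + 4 = -266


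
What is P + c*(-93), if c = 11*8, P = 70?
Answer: -8114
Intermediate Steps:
c = 88
P + c*(-93) = 70 + 88*(-93) = 70 - 8184 = -8114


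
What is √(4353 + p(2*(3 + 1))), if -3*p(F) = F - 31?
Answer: √39246/3 ≈ 66.035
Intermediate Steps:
p(F) = 31/3 - F/3 (p(F) = -(F - 31)/3 = -(-31 + F)/3 = 31/3 - F/3)
√(4353 + p(2*(3 + 1))) = √(4353 + (31/3 - 2*(3 + 1)/3)) = √(4353 + (31/3 - 2*4/3)) = √(4353 + (31/3 - ⅓*8)) = √(4353 + (31/3 - 8/3)) = √(4353 + 23/3) = √(13082/3) = √39246/3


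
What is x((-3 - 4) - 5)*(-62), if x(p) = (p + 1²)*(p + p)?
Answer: -16368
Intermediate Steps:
x(p) = 2*p*(1 + p) (x(p) = (p + 1)*(2*p) = (1 + p)*(2*p) = 2*p*(1 + p))
x((-3 - 4) - 5)*(-62) = (2*((-3 - 4) - 5)*(1 + ((-3 - 4) - 5)))*(-62) = (2*(-7 - 5)*(1 + (-7 - 5)))*(-62) = (2*(-12)*(1 - 12))*(-62) = (2*(-12)*(-11))*(-62) = 264*(-62) = -16368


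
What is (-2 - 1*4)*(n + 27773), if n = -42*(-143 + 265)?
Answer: -135894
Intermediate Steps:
n = -5124 (n = -42*122 = -5124)
(-2 - 1*4)*(n + 27773) = (-2 - 1*4)*(-5124 + 27773) = (-2 - 4)*22649 = -6*22649 = -135894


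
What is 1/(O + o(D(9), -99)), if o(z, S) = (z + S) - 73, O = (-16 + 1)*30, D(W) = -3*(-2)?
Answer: -1/616 ≈ -0.0016234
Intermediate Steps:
D(W) = 6
O = -450 (O = -15*30 = -450)
o(z, S) = -73 + S + z (o(z, S) = (S + z) - 73 = -73 + S + z)
1/(O + o(D(9), -99)) = 1/(-450 + (-73 - 99 + 6)) = 1/(-450 - 166) = 1/(-616) = -1/616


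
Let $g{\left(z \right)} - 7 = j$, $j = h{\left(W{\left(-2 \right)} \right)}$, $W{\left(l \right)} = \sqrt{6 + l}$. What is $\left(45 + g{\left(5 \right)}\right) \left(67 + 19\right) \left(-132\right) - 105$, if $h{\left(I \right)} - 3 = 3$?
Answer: $-658521$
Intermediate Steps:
$h{\left(I \right)} = 6$ ($h{\left(I \right)} = 3 + 3 = 6$)
$j = 6$
$g{\left(z \right)} = 13$ ($g{\left(z \right)} = 7 + 6 = 13$)
$\left(45 + g{\left(5 \right)}\right) \left(67 + 19\right) \left(-132\right) - 105 = \left(45 + 13\right) \left(67 + 19\right) \left(-132\right) - 105 = 58 \cdot 86 \left(-132\right) - 105 = 4988 \left(-132\right) - 105 = -658416 - 105 = -658521$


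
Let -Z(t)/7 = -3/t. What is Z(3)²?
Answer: 49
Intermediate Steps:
Z(t) = 21/t (Z(t) = -(-21)/t = 21/t)
Z(3)² = (21/3)² = (21*(⅓))² = 7² = 49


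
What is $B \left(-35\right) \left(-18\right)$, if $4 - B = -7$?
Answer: $6930$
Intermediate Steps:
$B = 11$ ($B = 4 - -7 = 4 + 7 = 11$)
$B \left(-35\right) \left(-18\right) = 11 \left(-35\right) \left(-18\right) = \left(-385\right) \left(-18\right) = 6930$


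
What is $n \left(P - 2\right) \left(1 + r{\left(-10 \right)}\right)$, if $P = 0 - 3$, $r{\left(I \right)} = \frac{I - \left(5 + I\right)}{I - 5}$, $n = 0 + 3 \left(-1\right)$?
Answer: $20$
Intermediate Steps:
$n = -3$ ($n = 0 - 3 = -3$)
$r{\left(I \right)} = - \frac{5}{-5 + I}$
$P = -3$ ($P = 0 - 3 = -3$)
$n \left(P - 2\right) \left(1 + r{\left(-10 \right)}\right) = - 3 \left(-3 - 2\right) \left(1 - \frac{5}{-5 - 10}\right) = \left(-3\right) \left(-5\right) \left(1 - \frac{5}{-15}\right) = 15 \left(1 - - \frac{1}{3}\right) = 15 \left(1 + \frac{1}{3}\right) = 15 \cdot \frac{4}{3} = 20$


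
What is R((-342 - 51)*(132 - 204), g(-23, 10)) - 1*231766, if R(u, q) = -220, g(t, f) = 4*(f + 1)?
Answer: -231986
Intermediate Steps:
g(t, f) = 4 + 4*f (g(t, f) = 4*(1 + f) = 4 + 4*f)
R((-342 - 51)*(132 - 204), g(-23, 10)) - 1*231766 = -220 - 1*231766 = -220 - 231766 = -231986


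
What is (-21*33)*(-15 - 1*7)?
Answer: 15246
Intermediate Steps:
(-21*33)*(-15 - 1*7) = -693*(-15 - 7) = -693*(-22) = 15246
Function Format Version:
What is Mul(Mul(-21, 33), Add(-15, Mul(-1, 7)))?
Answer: 15246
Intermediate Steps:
Mul(Mul(-21, 33), Add(-15, Mul(-1, 7))) = Mul(-693, Add(-15, -7)) = Mul(-693, -22) = 15246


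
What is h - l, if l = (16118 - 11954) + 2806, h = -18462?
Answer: -25432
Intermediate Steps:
l = 6970 (l = 4164 + 2806 = 6970)
h - l = -18462 - 1*6970 = -18462 - 6970 = -25432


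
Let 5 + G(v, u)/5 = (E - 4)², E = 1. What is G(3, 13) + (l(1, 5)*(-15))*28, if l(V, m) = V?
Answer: -400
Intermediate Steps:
G(v, u) = 20 (G(v, u) = -25 + 5*(1 - 4)² = -25 + 5*(-3)² = -25 + 5*9 = -25 + 45 = 20)
G(3, 13) + (l(1, 5)*(-15))*28 = 20 + (1*(-15))*28 = 20 - 15*28 = 20 - 420 = -400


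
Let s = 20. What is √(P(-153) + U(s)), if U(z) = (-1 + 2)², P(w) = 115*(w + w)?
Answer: I*√35189 ≈ 187.59*I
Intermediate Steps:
P(w) = 230*w (P(w) = 115*(2*w) = 230*w)
U(z) = 1 (U(z) = 1² = 1)
√(P(-153) + U(s)) = √(230*(-153) + 1) = √(-35190 + 1) = √(-35189) = I*√35189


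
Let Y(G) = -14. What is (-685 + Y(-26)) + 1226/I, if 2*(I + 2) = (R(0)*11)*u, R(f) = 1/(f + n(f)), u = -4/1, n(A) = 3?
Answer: -11625/14 ≈ -830.36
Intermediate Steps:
u = -4 (u = -4*1 = -4)
R(f) = 1/(3 + f) (R(f) = 1/(f + 3) = 1/(3 + f))
I = -28/3 (I = -2 + ((11/(3 + 0))*(-4))/2 = -2 + ((11/3)*(-4))/2 = -2 + (1/2)*(-44/3) = -2 - 22/3 = -28/3 ≈ -9.3333)
(-685 + Y(-26)) + 1226/I = (-685 - 14) + 1226/(-28/3) = -699 + 1226*(-3/28) = -699 - 1839/14 = -11625/14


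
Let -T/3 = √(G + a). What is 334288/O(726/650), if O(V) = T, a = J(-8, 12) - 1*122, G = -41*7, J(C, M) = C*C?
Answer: 334288*I*√345/1035 ≈ 5999.2*I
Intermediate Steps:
J(C, M) = C²
G = -287
a = -58 (a = (-8)² - 1*122 = 64 - 122 = -58)
T = -3*I*√345 (T = -3*√(-287 - 58) = -3*I*√345 ≈ -55.723*I)
O(V) = -3*I*√345
334288/O(726/650) = 334288/((-3*I*√345)) = 334288*(I*√345/1035) = 334288*I*√345/1035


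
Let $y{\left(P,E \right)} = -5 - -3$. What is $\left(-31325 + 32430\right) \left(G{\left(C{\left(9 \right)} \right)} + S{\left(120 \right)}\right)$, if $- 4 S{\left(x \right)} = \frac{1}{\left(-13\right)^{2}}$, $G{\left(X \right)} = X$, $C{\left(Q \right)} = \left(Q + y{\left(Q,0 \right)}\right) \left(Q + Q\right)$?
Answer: $\frac{7239875}{52} \approx 1.3923 \cdot 10^{5}$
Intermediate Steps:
$y{\left(P,E \right)} = -2$ ($y{\left(P,E \right)} = -5 + 3 = -2$)
$C{\left(Q \right)} = 2 Q \left(-2 + Q\right)$ ($C{\left(Q \right)} = \left(Q - 2\right) \left(Q + Q\right) = \left(-2 + Q\right) 2 Q = 2 Q \left(-2 + Q\right)$)
$S{\left(x \right)} = - \frac{1}{676}$ ($S{\left(x \right)} = - \frac{1}{4 \left(-13\right)^{2}} = - \frac{1}{4 \cdot 169} = \left(- \frac{1}{4}\right) \frac{1}{169} = - \frac{1}{676}$)
$\left(-31325 + 32430\right) \left(G{\left(C{\left(9 \right)} \right)} + S{\left(120 \right)}\right) = \left(-31325 + 32430\right) \left(2 \cdot 9 \left(-2 + 9\right) - \frac{1}{676}\right) = 1105 \left(2 \cdot 9 \cdot 7 - \frac{1}{676}\right) = 1105 \left(126 - \frac{1}{676}\right) = 1105 \cdot \frac{85175}{676} = \frac{7239875}{52}$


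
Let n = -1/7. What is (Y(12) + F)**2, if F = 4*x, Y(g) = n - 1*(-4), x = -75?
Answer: 4297329/49 ≈ 87701.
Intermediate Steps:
n = -1/7 (n = -1*1/7 = -1/7 ≈ -0.14286)
Y(g) = 27/7 (Y(g) = -1/7 - 1*(-4) = -1/7 + 4 = 27/7)
F = -300 (F = 4*(-75) = -300)
(Y(12) + F)**2 = (27/7 - 300)**2 = (-2073/7)**2 = 4297329/49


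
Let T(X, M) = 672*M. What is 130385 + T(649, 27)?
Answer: 148529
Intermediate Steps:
130385 + T(649, 27) = 130385 + 672*27 = 130385 + 18144 = 148529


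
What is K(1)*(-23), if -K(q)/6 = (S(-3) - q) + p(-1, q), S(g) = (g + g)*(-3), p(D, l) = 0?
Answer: 2346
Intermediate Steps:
S(g) = -6*g (S(g) = (2*g)*(-3) = -6*g)
K(q) = -108 + 6*q (K(q) = -6*((-6*(-3) - q) + 0) = -6*((18 - q) + 0) = -6*(18 - q) = -108 + 6*q)
K(1)*(-23) = (-108 + 6*1)*(-23) = (-108 + 6)*(-23) = -102*(-23) = 2346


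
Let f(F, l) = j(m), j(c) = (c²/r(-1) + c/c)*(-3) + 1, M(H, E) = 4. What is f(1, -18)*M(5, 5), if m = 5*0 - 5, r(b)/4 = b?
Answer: 67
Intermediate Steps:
r(b) = 4*b
m = -5 (m = 0 - 5 = -5)
j(c) = -2 + 3*c²/4 (j(c) = (c²/((4*(-1))) + c/c)*(-3) + 1 = (c²/(-4) + 1)*(-3) + 1 = (c²*(-¼) + 1)*(-3) + 1 = (-c²/4 + 1)*(-3) + 1 = (1 - c²/4)*(-3) + 1 = (-3 + 3*c²/4) + 1 = -2 + 3*c²/4)
f(F, l) = 67/4 (f(F, l) = -2 + (¾)*(-5)² = -2 + (¾)*25 = -2 + 75/4 = 67/4)
f(1, -18)*M(5, 5) = (67/4)*4 = 67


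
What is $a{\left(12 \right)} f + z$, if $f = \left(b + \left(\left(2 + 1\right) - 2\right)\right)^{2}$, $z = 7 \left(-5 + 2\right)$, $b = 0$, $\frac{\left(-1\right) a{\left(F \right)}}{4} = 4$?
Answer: $-37$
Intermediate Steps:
$a{\left(F \right)} = -16$ ($a{\left(F \right)} = \left(-4\right) 4 = -16$)
$z = -21$ ($z = 7 \left(-3\right) = -21$)
$f = 1$ ($f = \left(0 + \left(\left(2 + 1\right) - 2\right)\right)^{2} = \left(0 + \left(3 - 2\right)\right)^{2} = \left(0 + 1\right)^{2} = 1^{2} = 1$)
$a{\left(12 \right)} f + z = \left(-16\right) 1 - 21 = -16 - 21 = -37$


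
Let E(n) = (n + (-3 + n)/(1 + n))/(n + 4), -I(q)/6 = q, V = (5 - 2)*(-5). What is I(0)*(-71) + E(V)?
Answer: 96/77 ≈ 1.2468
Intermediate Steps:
V = -15 (V = 3*(-5) = -15)
I(q) = -6*q
E(n) = (n + (-3 + n)/(1 + n))/(4 + n)
I(0)*(-71) + E(V) = -6*0*(-71) + (-3 + (-15)**2 + 2*(-15))/(4 + (-15)**2 + 5*(-15)) = 0*(-71) + (-3 + 225 - 30)/(4 + 225 - 75) = 0 + 192/154 = 0 + (1/154)*192 = 0 + 96/77 = 96/77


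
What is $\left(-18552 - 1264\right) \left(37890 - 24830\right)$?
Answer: $-258796960$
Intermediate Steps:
$\left(-18552 - 1264\right) \left(37890 - 24830\right) = \left(-19816\right) 13060 = -258796960$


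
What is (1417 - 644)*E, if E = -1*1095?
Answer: -846435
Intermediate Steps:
E = -1095
(1417 - 644)*E = (1417 - 644)*(-1095) = 773*(-1095) = -846435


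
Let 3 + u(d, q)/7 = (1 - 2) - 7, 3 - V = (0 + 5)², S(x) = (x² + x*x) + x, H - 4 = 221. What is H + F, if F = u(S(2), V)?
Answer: 148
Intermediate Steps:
H = 225 (H = 4 + 221 = 225)
S(x) = x + 2*x² (S(x) = (x² + x²) + x = 2*x² + x = x + 2*x²)
V = -22 (V = 3 - (0 + 5)² = 3 - 1*5² = 3 - 1*25 = 3 - 25 = -22)
u(d, q) = -77 (u(d, q) = -21 + 7*((1 - 2) - 7) = -21 + 7*(-1 - 7) = -21 + 7*(-8) = -21 - 56 = -77)
F = -77
H + F = 225 - 77 = 148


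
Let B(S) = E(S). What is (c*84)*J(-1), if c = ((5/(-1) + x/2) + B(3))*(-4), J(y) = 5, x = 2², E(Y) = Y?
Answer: 0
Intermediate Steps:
x = 4
B(S) = S
c = 0 (c = ((5/(-1) + 4/2) + 3)*(-4) = ((5*(-1) + 4*(½)) + 3)*(-4) = ((-5 + 2) + 3)*(-4) = (-3 + 3)*(-4) = 0*(-4) = 0)
(c*84)*J(-1) = (0*84)*5 = 0*5 = 0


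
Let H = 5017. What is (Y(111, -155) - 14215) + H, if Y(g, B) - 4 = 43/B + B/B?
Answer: -1424958/155 ≈ -9193.3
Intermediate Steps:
Y(g, B) = 5 + 43/B (Y(g, B) = 4 + (43/B + B/B) = 4 + (43/B + 1) = 4 + (1 + 43/B) = 5 + 43/B)
(Y(111, -155) - 14215) + H = ((5 + 43/(-155)) - 14215) + 5017 = ((5 + 43*(-1/155)) - 14215) + 5017 = ((5 - 43/155) - 14215) + 5017 = (732/155 - 14215) + 5017 = -2202593/155 + 5017 = -1424958/155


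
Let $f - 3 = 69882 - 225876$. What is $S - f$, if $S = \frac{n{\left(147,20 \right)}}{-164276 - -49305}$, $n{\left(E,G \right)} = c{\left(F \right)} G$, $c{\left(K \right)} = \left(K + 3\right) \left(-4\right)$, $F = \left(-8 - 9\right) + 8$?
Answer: $\frac{17934440781}{114971} \approx 1.5599 \cdot 10^{5}$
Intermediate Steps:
$F = -9$ ($F = -17 + 8 = -9$)
$f = -155991$ ($f = 3 + \left(69882 - 225876\right) = 3 - 155994 = -155991$)
$c{\left(K \right)} = -12 - 4 K$ ($c{\left(K \right)} = \left(3 + K\right) \left(-4\right) = -12 - 4 K$)
$n{\left(E,G \right)} = 24 G$ ($n{\left(E,G \right)} = \left(-12 - -36\right) G = \left(-12 + 36\right) G = 24 G$)
$S = - \frac{480}{114971}$ ($S = \frac{24 \cdot 20}{-164276 - -49305} = \frac{480}{-164276 + 49305} = \frac{480}{-114971} = 480 \left(- \frac{1}{114971}\right) = - \frac{480}{114971} \approx -0.004175$)
$S - f = - \frac{480}{114971} - -155991 = - \frac{480}{114971} + 155991 = \frac{17934440781}{114971}$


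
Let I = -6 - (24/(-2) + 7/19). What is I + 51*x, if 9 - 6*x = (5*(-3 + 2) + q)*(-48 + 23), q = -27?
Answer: -255279/38 ≈ -6717.9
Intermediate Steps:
I = 107/19 (I = -6 - (24*(-½) + 7*(1/19)) = -6 - (-12 + 7/19) = -6 - 1*(-221/19) = -6 + 221/19 = 107/19 ≈ 5.6316)
x = -791/6 (x = 3/2 - (5*(-3 + 2) - 27)*(-48 + 23)/6 = 3/2 - (5*(-1) - 27)*(-25)/6 = 3/2 - (-5 - 27)*(-25)/6 = 3/2 - (-16)*(-25)/3 = 3/2 - ⅙*800 = 3/2 - 400/3 = -791/6 ≈ -131.83)
I + 51*x = 107/19 + 51*(-791/6) = 107/19 - 13447/2 = -255279/38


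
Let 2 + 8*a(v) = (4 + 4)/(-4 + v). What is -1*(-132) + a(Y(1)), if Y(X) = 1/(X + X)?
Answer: 3681/28 ≈ 131.46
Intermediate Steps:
Y(X) = 1/(2*X)
a(v) = -1/4 + 1/(-4 + v) (a(v) = -1/4 + ((4 + 4)/(-4 + v))/8 = -1/4 + (8/(-4 + v))/8 = -1/4 + 1/(-4 + v))
-1*(-132) + a(Y(1)) = -1*(-132) + (8 - 1/(2*1))/(4*(-4 + (1/2)/1)) = 132 + (8 - 1/2)/(4*(-4 + (1/2)*1)) = 132 + (8 - 1*1/2)/(4*(-4 + 1/2)) = 132 + (8 - 1/2)/(4*(-7/2)) = 132 + (1/4)*(-2/7)*(15/2) = 132 - 15/28 = 3681/28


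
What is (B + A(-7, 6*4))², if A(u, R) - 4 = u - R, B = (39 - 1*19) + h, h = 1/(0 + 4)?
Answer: 729/16 ≈ 45.563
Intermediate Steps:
h = ¼ (h = 1/4 = ¼ ≈ 0.25000)
B = 81/4 (B = (39 - 1*19) + ¼ = (39 - 19) + ¼ = 20 + ¼ = 81/4 ≈ 20.250)
A(u, R) = 4 + u - R (A(u, R) = 4 + (u - R) = 4 + u - R)
(B + A(-7, 6*4))² = (81/4 + (4 - 7 - 6*4))² = (81/4 + (4 - 7 - 1*24))² = (81/4 + (4 - 7 - 24))² = (81/4 - 27)² = (-27/4)² = 729/16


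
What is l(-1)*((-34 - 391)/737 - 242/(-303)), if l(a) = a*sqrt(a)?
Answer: -49579*I/223311 ≈ -0.22202*I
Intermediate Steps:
l(a) = a**(3/2)
l(-1)*((-34 - 391)/737 - 242/(-303)) = (-1)**(3/2)*((-34 - 391)/737 - 242/(-303)) = (-I)*(-425*1/737 - 242*(-1/303)) = (-I)*(-425/737 + 242/303) = -I*(49579/223311) = -49579*I/223311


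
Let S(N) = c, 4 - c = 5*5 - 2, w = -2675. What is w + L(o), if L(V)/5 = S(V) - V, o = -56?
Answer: -2490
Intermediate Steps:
c = -19 (c = 4 - (5*5 - 2) = 4 - (25 - 2) = 4 - 1*23 = 4 - 23 = -19)
S(N) = -19
L(V) = -95 - 5*V (L(V) = 5*(-19 - V) = -95 - 5*V)
w + L(o) = -2675 + (-95 - 5*(-56)) = -2675 + (-95 + 280) = -2675 + 185 = -2490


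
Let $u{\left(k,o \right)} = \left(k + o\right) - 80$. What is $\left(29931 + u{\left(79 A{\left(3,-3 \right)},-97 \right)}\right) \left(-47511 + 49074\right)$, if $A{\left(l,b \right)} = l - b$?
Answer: $47246364$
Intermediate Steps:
$u{\left(k,o \right)} = -80 + k + o$
$\left(29931 + u{\left(79 A{\left(3,-3 \right)},-97 \right)}\right) \left(-47511 + 49074\right) = \left(29931 - \left(177 - 79 \left(3 - -3\right)\right)\right) \left(-47511 + 49074\right) = \left(29931 - \left(177 - 79 \left(3 + 3\right)\right)\right) 1563 = \left(29931 - -297\right) 1563 = \left(29931 + 297\right) 1563 = 30228 \cdot 1563 = 47246364$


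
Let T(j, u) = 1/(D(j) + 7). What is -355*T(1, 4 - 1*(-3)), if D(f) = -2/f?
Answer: -71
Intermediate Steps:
T(j, u) = 1/(7 - 2/j) (T(j, u) = 1/(-2/j + 7) = 1/(7 - 2/j))
-355*T(1, 4 - 1*(-3)) = -355/(-2 + 7*1) = -355/(-2 + 7) = -355/5 = -355*⅕ = -71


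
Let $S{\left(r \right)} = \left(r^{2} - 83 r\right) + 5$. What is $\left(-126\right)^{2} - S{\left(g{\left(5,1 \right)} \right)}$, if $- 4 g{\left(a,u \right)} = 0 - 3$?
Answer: $\frac{254923}{16} \approx 15933.0$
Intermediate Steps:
$g{\left(a,u \right)} = \frac{3}{4}$ ($g{\left(a,u \right)} = - \frac{0 - 3}{4} = \left(- \frac{1}{4}\right) \left(-3\right) = \frac{3}{4}$)
$S{\left(r \right)} = 5 + r^{2} - 83 r$
$\left(-126\right)^{2} - S{\left(g{\left(5,1 \right)} \right)} = \left(-126\right)^{2} - \left(5 + \left(\frac{3}{4}\right)^{2} - \frac{249}{4}\right) = 15876 - \left(5 + \frac{9}{16} - \frac{249}{4}\right) = 15876 - - \frac{907}{16} = 15876 + \frac{907}{16} = \frac{254923}{16}$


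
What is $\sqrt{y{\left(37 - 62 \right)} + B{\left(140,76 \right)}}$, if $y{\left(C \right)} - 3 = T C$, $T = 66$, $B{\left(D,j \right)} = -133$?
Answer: $2 i \sqrt{445} \approx 42.19 i$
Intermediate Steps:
$y{\left(C \right)} = 3 + 66 C$
$\sqrt{y{\left(37 - 62 \right)} + B{\left(140,76 \right)}} = \sqrt{\left(3 + 66 \left(37 - 62\right)\right) - 133} = \sqrt{\left(3 + 66 \left(-25\right)\right) - 133} = \sqrt{\left(3 - 1650\right) - 133} = \sqrt{-1647 - 133} = \sqrt{-1780} = 2 i \sqrt{445}$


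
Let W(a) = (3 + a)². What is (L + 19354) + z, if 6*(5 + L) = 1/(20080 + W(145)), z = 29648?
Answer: 12342540289/251904 ≈ 48997.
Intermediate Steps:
L = -1259519/251904 (L = -5 + 1/(6*(20080 + (3 + 145)²)) = -5 + 1/(6*(20080 + 148²)) = -5 + 1/(6*(20080 + 21904)) = -5 + (⅙)/41984 = -5 + (⅙)*(1/41984) = -5 + 1/251904 = -1259519/251904 ≈ -5.0000)
(L + 19354) + z = (-1259519/251904 + 19354) + 29648 = 4874090497/251904 + 29648 = 12342540289/251904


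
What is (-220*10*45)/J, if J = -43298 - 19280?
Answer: 49500/31289 ≈ 1.5820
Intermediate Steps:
J = -62578
(-220*10*45)/J = (-220*10*45)/(-62578) = (-44*50*45)*(-1/62578) = -2200*45*(-1/62578) = -99000*(-1/62578) = 49500/31289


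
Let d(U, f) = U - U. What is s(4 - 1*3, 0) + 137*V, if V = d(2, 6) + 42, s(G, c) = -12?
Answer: 5742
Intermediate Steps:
d(U, f) = 0
V = 42 (V = 0 + 42 = 42)
s(4 - 1*3, 0) + 137*V = -12 + 137*42 = -12 + 5754 = 5742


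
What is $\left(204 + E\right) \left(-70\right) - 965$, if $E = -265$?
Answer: $3305$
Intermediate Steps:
$\left(204 + E\right) \left(-70\right) - 965 = \left(204 - 265\right) \left(-70\right) - 965 = \left(-61\right) \left(-70\right) - 965 = 4270 - 965 = 3305$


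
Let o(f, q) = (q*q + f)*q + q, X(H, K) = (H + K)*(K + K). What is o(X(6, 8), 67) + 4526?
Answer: 320364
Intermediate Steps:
X(H, K) = 2*K*(H + K) (X(H, K) = (H + K)*(2*K) = 2*K*(H + K))
o(f, q) = q + q*(f + q²) (o(f, q) = (q² + f)*q + q = (f + q²)*q + q = q*(f + q²) + q = q + q*(f + q²))
o(X(6, 8), 67) + 4526 = 67*(1 + 2*8*(6 + 8) + 67²) + 4526 = 67*(1 + 2*8*14 + 4489) + 4526 = 67*(1 + 224 + 4489) + 4526 = 67*4714 + 4526 = 315838 + 4526 = 320364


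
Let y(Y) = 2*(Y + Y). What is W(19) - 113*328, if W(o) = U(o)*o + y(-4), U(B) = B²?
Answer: -30221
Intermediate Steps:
y(Y) = 4*Y (y(Y) = 2*(2*Y) = 4*Y)
W(o) = -16 + o³ (W(o) = o²*o + 4*(-4) = o³ - 16 = -16 + o³)
W(19) - 113*328 = (-16 + 19³) - 113*328 = (-16 + 6859) - 37064 = 6843 - 37064 = -30221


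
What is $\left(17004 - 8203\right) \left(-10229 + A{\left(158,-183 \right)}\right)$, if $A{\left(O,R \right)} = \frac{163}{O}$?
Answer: $- \frac{14222583219}{158} \approx -9.0016 \cdot 10^{7}$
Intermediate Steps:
$\left(17004 - 8203\right) \left(-10229 + A{\left(158,-183 \right)}\right) = \left(17004 - 8203\right) \left(-10229 + \frac{163}{158}\right) = 8801 \left(-10229 + 163 \cdot \frac{1}{158}\right) = 8801 \left(-10229 + \frac{163}{158}\right) = 8801 \left(- \frac{1616019}{158}\right) = - \frac{14222583219}{158}$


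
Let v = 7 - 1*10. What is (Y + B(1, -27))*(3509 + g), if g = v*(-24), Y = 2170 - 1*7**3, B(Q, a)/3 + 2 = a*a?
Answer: 14352648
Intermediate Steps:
B(Q, a) = -6 + 3*a**2 (B(Q, a) = -6 + 3*(a*a) = -6 + 3*a**2)
Y = 1827 (Y = 2170 - 1*343 = 2170 - 343 = 1827)
v = -3 (v = 7 - 10 = -3)
g = 72 (g = -3*(-24) = 72)
(Y + B(1, -27))*(3509 + g) = (1827 + (-6 + 3*(-27)**2))*(3509 + 72) = (1827 + (-6 + 3*729))*3581 = (1827 + (-6 + 2187))*3581 = (1827 + 2181)*3581 = 4008*3581 = 14352648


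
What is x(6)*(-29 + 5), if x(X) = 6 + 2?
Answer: -192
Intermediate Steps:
x(X) = 8
x(6)*(-29 + 5) = 8*(-29 + 5) = 8*(-24) = -192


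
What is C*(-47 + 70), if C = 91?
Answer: 2093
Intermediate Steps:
C*(-47 + 70) = 91*(-47 + 70) = 91*23 = 2093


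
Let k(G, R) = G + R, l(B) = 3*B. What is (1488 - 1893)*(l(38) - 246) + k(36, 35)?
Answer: 53531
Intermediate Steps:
(1488 - 1893)*(l(38) - 246) + k(36, 35) = (1488 - 1893)*(3*38 - 246) + (36 + 35) = -405*(114 - 246) + 71 = -405*(-132) + 71 = 53460 + 71 = 53531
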